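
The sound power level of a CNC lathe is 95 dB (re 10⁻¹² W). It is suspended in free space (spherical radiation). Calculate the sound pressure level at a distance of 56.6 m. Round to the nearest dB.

L_p = L_w − 10·log₁₀(4π·r²) with r = 56.6 m.
4π·r² = 4.026e+04 m², 10·log₁₀ of that is 46.048 dB.
L_p = 95 − 46.048 = 48.95 dB.

49 dB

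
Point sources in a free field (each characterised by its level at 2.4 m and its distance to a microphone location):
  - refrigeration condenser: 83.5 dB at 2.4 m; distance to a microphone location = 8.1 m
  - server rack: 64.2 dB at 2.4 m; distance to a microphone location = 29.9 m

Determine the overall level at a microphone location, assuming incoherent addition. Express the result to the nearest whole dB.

Apply inverse-square spreading to bring every level to the receiver, then sum 10^(L/10).
refrigeration condenser: 83.5 − 20·log₁₀(8.1/2.4) = 83.5 − 10.57 = 72.93 dB.
server rack: 64.2 − 20·log₁₀(29.9/2.4) = 64.2 − 21.91 = 42.29 dB.
Σ 10^(L/10) = 1.967e+07 → L_total = 10·log₁₀(1.967e+07) = 72.94 dB.

73 dB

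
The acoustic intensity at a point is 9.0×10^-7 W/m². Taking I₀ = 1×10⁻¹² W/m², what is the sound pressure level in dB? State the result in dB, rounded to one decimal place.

L = 10·log₁₀(I/I₀) = 10·log₁₀(9.0×10^-7/10⁻¹²) = 10·log₁₀(9.0×10^5).
L = 10·(0.9542 + 5) = 59.54 dB.

59.5 dB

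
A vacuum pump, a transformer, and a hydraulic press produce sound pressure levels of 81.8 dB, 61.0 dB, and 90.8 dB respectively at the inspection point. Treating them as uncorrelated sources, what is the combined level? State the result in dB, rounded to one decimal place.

91.3 dB

Incoherent sources combine by intensity addition: L_total = 10·log₁₀(Σ 10^(L_i/10)).
Σ 10^(L/10) = 10^(81.8/10) + 10^(61.0/10) + 10^(90.8/10) = 1.355e+09.
L_total = 10·log₁₀(1.355e+09) = 91.32 dB.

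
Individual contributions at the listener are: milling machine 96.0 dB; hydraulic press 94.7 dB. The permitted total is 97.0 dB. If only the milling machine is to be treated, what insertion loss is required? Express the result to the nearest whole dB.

3 dB

Fixed contribution from the other source: Σ 10^(L/10) = 10^(94.7/10) = 2.951e+09 (94.70 dB).
To meet 97.0 dB overall, the treated milling machine may contribute at most 10^(97.0/10) − 2.951e+09 = 2.061e+09, i.e. 93.14 dB.
So the milling machine must be reduced from 96.0 to 93.14 dB: IL = 2.86 dB.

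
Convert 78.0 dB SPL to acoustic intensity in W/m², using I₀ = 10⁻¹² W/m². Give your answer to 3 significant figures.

I/I₀ = 10^(78.0/10) = 6.31e+07, so I = 6.31e+07 × 10⁻¹² W/m².

6.31e-05 W/m²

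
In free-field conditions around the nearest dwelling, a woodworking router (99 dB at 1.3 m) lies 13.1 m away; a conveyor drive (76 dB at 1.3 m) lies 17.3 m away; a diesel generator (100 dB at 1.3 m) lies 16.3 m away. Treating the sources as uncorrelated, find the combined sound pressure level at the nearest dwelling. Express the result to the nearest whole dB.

Propagate each source to the receiver with L = L_ref − 20·log₁₀(r/r_ref), then add intensities.
woodworking router: 99 − 20·log₁₀(13.1/1.3) = 99 − 20.07 = 78.93 dB.
conveyor drive: 76 − 20·log₁₀(17.3/1.3) = 76 − 22.48 = 53.52 dB.
diesel generator: 100 − 20·log₁₀(16.3/1.3) = 100 − 21.96 = 78.04 dB.
Σ 10^(L/10) = 1.421e+08 → L_total = 10·log₁₀(1.421e+08) = 81.52 dB.

82 dB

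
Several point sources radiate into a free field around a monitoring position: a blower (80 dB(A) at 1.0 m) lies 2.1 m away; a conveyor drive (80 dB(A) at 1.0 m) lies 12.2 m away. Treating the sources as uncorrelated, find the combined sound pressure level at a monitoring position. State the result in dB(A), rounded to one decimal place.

73.7 dB(A)

First find each source's level at the receiver (point-source: −20·log₁₀(r/r_ref)), then combine on an intensity basis.
blower: 80 − 20·log₁₀(2.1/1.0) = 80 − 6.44 = 73.56 dB(A).
conveyor drive: 80 − 20·log₁₀(12.2/1.0) = 80 − 21.73 = 58.27 dB(A).
Σ 10^(L/10) = 2.335e+07 → L_total = 10·log₁₀(2.335e+07) = 73.68 dB(A).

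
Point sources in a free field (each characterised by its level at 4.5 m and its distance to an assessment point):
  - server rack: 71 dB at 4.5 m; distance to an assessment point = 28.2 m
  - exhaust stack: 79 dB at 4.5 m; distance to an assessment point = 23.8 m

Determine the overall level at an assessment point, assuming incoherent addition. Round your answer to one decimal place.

Apply inverse-square spreading to bring every level to the receiver, then sum 10^(L/10).
server rack: 71 − 20·log₁₀(28.2/4.5) = 71 − 15.94 = 55.06 dB.
exhaust stack: 79 − 20·log₁₀(23.8/4.5) = 79 − 14.47 = 64.53 dB.
Σ 10^(L/10) = 3.160e+06 → L_total = 10·log₁₀(3.160e+06) = 65.00 dB.

65.0 dB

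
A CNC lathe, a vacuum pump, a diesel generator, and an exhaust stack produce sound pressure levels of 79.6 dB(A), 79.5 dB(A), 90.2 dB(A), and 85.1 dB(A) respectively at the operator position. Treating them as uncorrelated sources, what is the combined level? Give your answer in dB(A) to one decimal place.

Incoherent sources combine by intensity addition: L_total = 10·log₁₀(Σ 10^(L_i/10)).
Σ 10^(L/10) = 10^(79.6/10) + 10^(79.5/10) + 10^(90.2/10) + 10^(85.1/10) = 1.551e+09.
L_total = 10·log₁₀(1.551e+09) = 91.91 dB(A).

91.9 dB(A)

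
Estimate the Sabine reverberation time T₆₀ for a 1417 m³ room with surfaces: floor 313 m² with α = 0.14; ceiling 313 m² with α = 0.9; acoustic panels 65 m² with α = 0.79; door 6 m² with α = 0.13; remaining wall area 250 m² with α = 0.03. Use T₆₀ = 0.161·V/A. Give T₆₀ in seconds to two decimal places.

Total absorption A = 313·0.14 + 313·0.9 + 65·0.79 + 6·0.13 + 250·0.03 = 385.15 m² sabins.
T₆₀ = 0.161·V/A = 0.161·1417/385.15 = 0.592 s.

0.59 s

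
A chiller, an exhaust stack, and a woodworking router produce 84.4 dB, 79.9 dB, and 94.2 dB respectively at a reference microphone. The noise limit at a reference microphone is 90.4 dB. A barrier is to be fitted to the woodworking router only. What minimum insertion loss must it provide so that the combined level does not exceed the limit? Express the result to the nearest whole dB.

Everything except the woodworking router sums to 10^(84.4/10) + 10^(79.9/10) = 3.731e+08 in linear terms, 85.72 dB.
The limit corresponds to 10^(90.4/10) = 1.096e+09; subtracting the fixed part leaves 7.233e+08 for the woodworking router, i.e. 88.59 dB.
So the woodworking router must be reduced from 94.2 to 88.59 dB: IL = 5.61 dB.

6 dB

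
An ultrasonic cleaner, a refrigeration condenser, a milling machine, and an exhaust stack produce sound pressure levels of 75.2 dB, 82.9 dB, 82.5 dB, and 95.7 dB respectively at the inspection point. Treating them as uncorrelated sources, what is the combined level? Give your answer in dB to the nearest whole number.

For uncorrelated sources the intensities add, so convert each level to linear form, sum, and take 10·log₁₀ of the total.
Σ 10^(L/10) = 10^(75.2/10) + 10^(82.9/10) + 10^(82.5/10) + 10^(95.7/10) = 4.121e+09.
L_total = 10·log₁₀(4.121e+09) = 96.15 dB.

96 dB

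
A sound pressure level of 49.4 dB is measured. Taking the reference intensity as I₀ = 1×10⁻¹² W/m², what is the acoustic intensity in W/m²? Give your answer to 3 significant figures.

I = I₀·10^(L/10) = 10⁻¹² × 10^(49.4/10) = 10^(-7.060).

8.71e-08 W/m²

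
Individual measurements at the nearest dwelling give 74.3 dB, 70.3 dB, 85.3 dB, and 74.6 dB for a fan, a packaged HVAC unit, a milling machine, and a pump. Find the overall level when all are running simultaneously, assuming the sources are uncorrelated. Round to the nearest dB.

For uncorrelated sources the intensities add, so convert each level to linear form, sum, and take 10·log₁₀ of the total.
Σ 10^(L/10) = 10^(74.3/10) + 10^(70.3/10) + 10^(85.3/10) + 10^(74.6/10) = 4.053e+08.
L_total = 10·log₁₀(4.053e+08) = 86.08 dB.

86 dB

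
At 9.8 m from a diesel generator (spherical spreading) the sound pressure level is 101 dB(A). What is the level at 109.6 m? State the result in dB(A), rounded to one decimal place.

80.0 dB(A)

Point-source attenuation: ΔL = 20·log₁₀(r₂/r₁) = 20·log₁₀(109.6/9.8) = 20.972 dB.
L₂ = 101 − 20·log₁₀(109.6/9.8) = 101 − 20.972 = 80.03 dB(A).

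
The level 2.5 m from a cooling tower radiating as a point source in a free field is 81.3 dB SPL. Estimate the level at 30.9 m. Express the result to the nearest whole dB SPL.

59 dB SPL

For a point source, L₂ = L₁ − 20·log₁₀(r₂/r₁).
L₂ = 81.3 − 20·log₁₀(30.9/2.5) = 81.3 − 21.840 = 59.46 dB SPL.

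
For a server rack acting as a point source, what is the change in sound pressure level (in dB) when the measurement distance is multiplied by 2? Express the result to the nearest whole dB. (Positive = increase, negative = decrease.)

With spherical spreading the level changes by −20·log₁₀(r₂/r₁).
ΔL = −20·log₁₀(2) = -6.02 dB.

-6 dB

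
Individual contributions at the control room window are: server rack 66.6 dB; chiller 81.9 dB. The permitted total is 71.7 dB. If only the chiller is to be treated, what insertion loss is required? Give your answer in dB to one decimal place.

11.8 dB

The untreated sources together contribute 10^(66.6/10) = 4.571e+06, i.e. 66.60 dB.
To meet 71.7 dB overall, the treated chiller may contribute at most 10^(71.7/10) − 4.571e+06 = 1.022e+07, i.e. 70.09 dB.
So the chiller must be reduced from 81.9 to 70.09 dB: IL = 11.81 dB.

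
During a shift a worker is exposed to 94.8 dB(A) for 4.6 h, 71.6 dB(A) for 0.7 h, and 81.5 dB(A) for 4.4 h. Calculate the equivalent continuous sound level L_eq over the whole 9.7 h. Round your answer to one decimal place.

Weight each interval's intensity by its duration and average over T = 9.7 h:
Σ tᵢ·10^(Lᵢ/10) = 4.6·10^(94.8/10) + 0.7·10^(71.6/10) + 4.4·10^(81.5/10) = 1.452e+10.
L_eq = 10·log₁₀(1.452e+10/9.7) = 91.75 dB(A).

91.8 dB(A)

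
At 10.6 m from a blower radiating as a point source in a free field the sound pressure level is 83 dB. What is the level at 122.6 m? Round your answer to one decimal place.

For a point source, L₂ = L₁ − 20·log₁₀(r₂/r₁).
L₂ = 83 − 20·log₁₀(122.6/10.6) = 83 − 21.264 = 61.74 dB.

61.7 dB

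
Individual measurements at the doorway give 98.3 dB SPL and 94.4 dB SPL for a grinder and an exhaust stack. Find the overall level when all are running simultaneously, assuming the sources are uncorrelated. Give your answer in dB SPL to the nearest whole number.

For uncorrelated sources the intensities add, so convert each level to linear form, sum, and take 10·log₁₀ of the total.
Σ 10^(L/10) = 10^(98.3/10) + 10^(94.4/10) = 9.515e+09.
L_total = 10·log₁₀(9.515e+09) = 99.78 dB SPL.

100 dB SPL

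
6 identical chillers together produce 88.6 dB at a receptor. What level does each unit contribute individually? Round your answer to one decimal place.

80.8 dB

Dividing the total intensity by 6 lowers the level by 10·log₁₀ 6 = 7.782 dB: L₁ = 88.6 − 7.782.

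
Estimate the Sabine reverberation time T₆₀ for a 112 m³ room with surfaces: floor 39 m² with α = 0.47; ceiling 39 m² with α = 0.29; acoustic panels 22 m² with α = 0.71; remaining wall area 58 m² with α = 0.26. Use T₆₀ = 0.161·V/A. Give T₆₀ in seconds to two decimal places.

Total absorption A = 39·0.47 + 39·0.29 + 22·0.71 + 58·0.26 = 60.34 m² sabins.
T₆₀ = 0.161·V/A = 0.161·112/60.34 = 0.299 s.

0.30 s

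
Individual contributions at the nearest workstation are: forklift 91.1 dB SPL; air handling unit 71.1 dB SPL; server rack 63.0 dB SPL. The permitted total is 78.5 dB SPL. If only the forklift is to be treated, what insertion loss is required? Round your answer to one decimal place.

Fixed contribution from the other sources: Σ 10^(L/10) = 10^(71.1/10) + 10^(63.0/10) = 1.488e+07 (71.73 dB SPL).
The limit corresponds to 10^(78.5/10) = 7.079e+07; subtracting the fixed part leaves 5.592e+07 for the forklift, i.e. 77.48 dB SPL.
Required insertion loss = 91.1 − 77.48 = 13.62 dB.

13.6 dB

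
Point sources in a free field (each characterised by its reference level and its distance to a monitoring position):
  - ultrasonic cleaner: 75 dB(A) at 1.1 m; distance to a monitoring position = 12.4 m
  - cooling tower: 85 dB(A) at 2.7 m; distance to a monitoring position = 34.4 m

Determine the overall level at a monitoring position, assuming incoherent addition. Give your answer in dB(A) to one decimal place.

Apply inverse-square spreading to bring every level to the receiver, then sum 10^(L/10).
ultrasonic cleaner: 75 − 20·log₁₀(12.4/1.1) = 75 − 21.04 = 53.96 dB(A).
cooling tower: 85 − 20·log₁₀(34.4/2.7) = 85 − 22.10 = 62.90 dB(A).
Σ 10^(L/10) = 2.197e+06 → L_total = 10·log₁₀(2.197e+06) = 63.42 dB(A).

63.4 dB(A)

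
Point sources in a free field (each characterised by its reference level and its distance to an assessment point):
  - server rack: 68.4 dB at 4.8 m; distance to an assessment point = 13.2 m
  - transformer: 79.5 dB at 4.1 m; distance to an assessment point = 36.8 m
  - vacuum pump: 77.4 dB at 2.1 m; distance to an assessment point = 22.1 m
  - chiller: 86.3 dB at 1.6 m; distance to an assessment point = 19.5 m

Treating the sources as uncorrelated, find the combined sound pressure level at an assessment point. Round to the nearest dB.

First find each source's level at the receiver (point-source: −20·log₁₀(r/r_ref)), then combine on an intensity basis.
server rack: 68.4 − 20·log₁₀(13.2/4.8) = 68.4 − 8.79 = 59.61 dB.
transformer: 79.5 − 20·log₁₀(36.8/4.1) = 79.5 − 19.06 = 60.44 dB.
vacuum pump: 77.4 − 20·log₁₀(22.1/2.1) = 77.4 − 20.44 = 56.96 dB.
chiller: 86.3 − 20·log₁₀(19.5/1.6) = 86.3 − 21.72 = 64.58 dB.
Σ 10^(L/10) = 5.389e+06 → L_total = 10·log₁₀(5.389e+06) = 67.32 dB.

67 dB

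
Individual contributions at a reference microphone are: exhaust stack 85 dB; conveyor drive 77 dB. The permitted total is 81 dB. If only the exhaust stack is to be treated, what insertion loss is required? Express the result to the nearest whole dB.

Everything except the exhaust stack sums to 10^(77/10) = 5.012e+07 in linear terms, 77.00 dB.
The limit corresponds to 10^(81/10) = 1.259e+08; subtracting the fixed part leaves 7.577e+07 for the exhaust stack, i.e. 78.80 dB.
Required insertion loss = 85 − 78.80 = 6.20 dB.

6 dB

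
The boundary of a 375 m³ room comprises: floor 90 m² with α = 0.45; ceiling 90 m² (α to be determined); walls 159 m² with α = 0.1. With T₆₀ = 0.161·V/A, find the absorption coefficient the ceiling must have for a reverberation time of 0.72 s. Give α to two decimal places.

From T₆₀ = 0.161·V/A, the target T₆₀ = 0.72 s needs A = 0.161·375/0.72 = 83.85 m².
Absorption from the other surfaces = 90·0.45 + 159·0.1 = 56.40 m², so the ceiling must supply 27.45 m² over 90 m².
α = 27.45/90 = 0.305.

0.31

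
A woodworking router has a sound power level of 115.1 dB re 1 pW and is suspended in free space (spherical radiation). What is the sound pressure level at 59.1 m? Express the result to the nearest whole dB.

69 dB

L_p = L_w − 10·log₁₀(4π·r²) with r = 59.1 m.
4π·r² = 4.389e+04 m², 10·log₁₀ of that is 46.424 dB.
L_p = 115.1 − 46.424 = 68.68 dB.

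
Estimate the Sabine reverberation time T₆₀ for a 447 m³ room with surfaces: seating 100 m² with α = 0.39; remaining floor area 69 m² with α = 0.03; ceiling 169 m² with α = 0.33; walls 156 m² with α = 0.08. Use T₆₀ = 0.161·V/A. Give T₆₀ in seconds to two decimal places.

Total absorption A = 100·0.39 + 69·0.03 + 169·0.33 + 156·0.08 = 109.32 m² sabins.
T₆₀ = 0.161 × 447 / 109.32 = 0.658 s.

0.66 s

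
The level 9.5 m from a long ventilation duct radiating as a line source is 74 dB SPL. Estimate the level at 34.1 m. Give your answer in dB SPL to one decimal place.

Line-source attenuation: ΔL = 10·log₁₀(r₂/r₁) = 10·log₁₀(34.1/9.5) = 5.550 dB.
L₂ = 74 − 10·log₁₀(34.1/9.5) = 74 − 5.550 = 68.45 dB SPL.

68.4 dB SPL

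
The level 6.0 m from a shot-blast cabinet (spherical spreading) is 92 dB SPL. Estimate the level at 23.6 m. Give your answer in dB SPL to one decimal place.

Spherical spreading from a point source gives a 20·log₁₀(r₂/r₁) drop.
L₂ = 92 − 20·log₁₀(23.6/6.0) = 92 − 11.895 = 80.10 dB SPL.

80.1 dB SPL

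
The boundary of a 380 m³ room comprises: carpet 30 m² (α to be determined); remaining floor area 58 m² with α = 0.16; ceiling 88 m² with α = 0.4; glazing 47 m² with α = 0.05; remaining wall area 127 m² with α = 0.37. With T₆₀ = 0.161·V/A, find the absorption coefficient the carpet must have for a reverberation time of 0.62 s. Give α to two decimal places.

A = 0.161·V/T₆₀ = 0.161·380/0.62 = 98.68 m² sabins.
Absorption from the other surfaces = 58·0.16 + 88·0.4 + 47·0.05 + 127·0.37 = 93.82 m², so the carpet must supply 4.86 m² over 30 m².
α = 4.86/30 = 0.162.

0.16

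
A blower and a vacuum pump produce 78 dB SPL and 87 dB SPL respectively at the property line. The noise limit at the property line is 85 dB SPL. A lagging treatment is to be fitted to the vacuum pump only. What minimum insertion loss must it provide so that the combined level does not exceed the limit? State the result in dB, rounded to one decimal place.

3.0 dB

Everything except the vacuum pump sums to 10^(78/10) = 6.310e+07 in linear terms, 78.00 dB SPL.
To meet 85 dB SPL overall, the treated vacuum pump may contribute at most 10^(85/10) − 6.310e+07 = 2.531e+08, i.e. 84.03 dB SPL.
Required insertion loss = 87 − 84.03 = 2.97 dB.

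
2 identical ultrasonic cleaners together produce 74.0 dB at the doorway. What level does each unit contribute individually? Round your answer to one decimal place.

71.0 dB

For N identical incoherent sources L_total = L₁ + 10·log₁₀ N, so L₁ = 74.0 − 10·log₁₀(2) = 74.0 − 3.010.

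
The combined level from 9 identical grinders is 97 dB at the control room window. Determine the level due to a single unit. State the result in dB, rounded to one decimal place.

For N identical incoherent sources L_total = L₁ + 10·log₁₀ N, so L₁ = 97 − 10·log₁₀(9) = 97 − 9.542.

87.5 dB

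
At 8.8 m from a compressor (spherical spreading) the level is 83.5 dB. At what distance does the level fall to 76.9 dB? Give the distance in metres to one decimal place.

18.8 m

The 6.6 dB drop corresponds to a distance ratio of 10^(6.6/20) for a point source.
r₂ = 8.8·10^((83.5−76.9)/20) = 8.8·10^(6.6/20) = 18.81 m.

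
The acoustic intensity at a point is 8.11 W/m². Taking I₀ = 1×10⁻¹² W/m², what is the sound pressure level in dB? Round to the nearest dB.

L = 10·log₁₀(I/I₀) = 10·log₁₀(8.11/10⁻¹²) = 10·log₁₀(8.11×10^12).
L = 10·(0.9090 + 12) = 129.09 dB.

129 dB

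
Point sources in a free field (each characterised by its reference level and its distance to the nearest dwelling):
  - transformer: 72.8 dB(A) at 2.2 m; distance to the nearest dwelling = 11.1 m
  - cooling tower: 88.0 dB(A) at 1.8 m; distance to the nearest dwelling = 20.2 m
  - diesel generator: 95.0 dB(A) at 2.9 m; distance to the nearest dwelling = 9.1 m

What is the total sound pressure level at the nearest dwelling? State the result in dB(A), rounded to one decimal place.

85.1 dB(A)

First find each source's level at the receiver (point-source: −20·log₁₀(r/r_ref)), then combine on an intensity basis.
transformer: 72.8 − 20·log₁₀(11.1/2.2) = 72.8 − 14.06 = 58.74 dB(A).
cooling tower: 88.0 − 20·log₁₀(20.2/1.8) = 88.0 − 21.00 = 67.00 dB(A).
diesel generator: 95.0 − 20·log₁₀(9.1/2.9) = 95.0 − 9.93 = 85.07 dB(A).
Σ 10^(L/10) = 3.269e+08 → L_total = 10·log₁₀(3.269e+08) = 85.14 dB(A).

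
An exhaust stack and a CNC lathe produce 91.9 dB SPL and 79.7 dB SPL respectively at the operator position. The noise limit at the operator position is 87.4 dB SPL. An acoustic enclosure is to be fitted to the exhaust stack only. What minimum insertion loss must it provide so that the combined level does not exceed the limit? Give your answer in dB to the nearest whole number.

Everything except the exhaust stack sums to 10^(79.7/10) = 9.333e+07 in linear terms, 79.70 dB SPL.
The limit corresponds to 10^(87.4/10) = 5.495e+08; subtracting the fixed part leaves 4.562e+08 for the exhaust stack, i.e. 86.59 dB SPL.
Required insertion loss = 91.9 − 86.59 = 5.31 dB.

5 dB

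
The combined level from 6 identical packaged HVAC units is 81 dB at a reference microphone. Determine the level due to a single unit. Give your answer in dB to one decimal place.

For N identical incoherent sources L_total = L₁ + 10·log₁₀ N, so L₁ = 81 − 10·log₁₀(6) = 81 − 7.782.

73.2 dB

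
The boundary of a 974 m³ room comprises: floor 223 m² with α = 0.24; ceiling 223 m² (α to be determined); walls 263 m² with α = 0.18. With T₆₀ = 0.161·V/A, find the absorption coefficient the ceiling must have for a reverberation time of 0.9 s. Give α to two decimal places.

0.33

Required total absorption A = 0.161·974/0.9 = 174.24 m².
Absorption from the other surfaces = 223·0.24 + 263·0.18 = 100.86 m², so the ceiling must supply 73.38 m² over 223 m².
α = 73.38/223 = 0.329.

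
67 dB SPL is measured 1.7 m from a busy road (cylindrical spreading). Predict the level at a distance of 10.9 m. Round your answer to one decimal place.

Cylindrical spreading from a line source gives a 10·log₁₀(r₂/r₁) drop.
L₂ = 67 − 10·log₁₀(10.9/1.7) = 67 − 8.070 = 58.93 dB SPL.

58.9 dB SPL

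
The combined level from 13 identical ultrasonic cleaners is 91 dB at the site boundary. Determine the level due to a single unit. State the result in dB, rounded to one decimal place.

79.9 dB

For N identical incoherent sources L_total = L₁ + 10·log₁₀ N, so L₁ = 91 − 10·log₁₀(13) = 91 − 11.139.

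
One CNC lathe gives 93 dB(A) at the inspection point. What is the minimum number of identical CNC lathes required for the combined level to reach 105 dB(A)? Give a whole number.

16

N identical sources give L₁ + 10·log₁₀ N, so require 10·log₁₀ N ≥ 105 − 93 = 12.0 dB.
N ≥ 10^(12.0/10) = 15.849, so N = 16.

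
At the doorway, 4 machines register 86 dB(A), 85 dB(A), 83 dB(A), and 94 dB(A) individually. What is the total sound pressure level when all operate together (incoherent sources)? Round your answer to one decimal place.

95.3 dB(A)

For uncorrelated sources the intensities add, so convert each level to linear form, sum, and take 10·log₁₀ of the total.
Σ 10^(L/10) = 10^(86/10) + 10^(85/10) + 10^(83/10) + 10^(94/10) = 3.426e+09.
L_total = 10·log₁₀(3.426e+09) = 95.35 dB(A).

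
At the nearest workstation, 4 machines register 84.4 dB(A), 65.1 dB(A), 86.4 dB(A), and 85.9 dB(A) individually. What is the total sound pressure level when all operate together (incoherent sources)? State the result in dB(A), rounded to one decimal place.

Incoherent sources combine by intensity addition: L_total = 10·log₁₀(Σ 10^(L_i/10)).
Σ 10^(L/10) = 10^(84.4/10) + 10^(65.1/10) + 10^(86.4/10) + 10^(85.9/10) = 1.104e+09.
L_total = 10·log₁₀(1.104e+09) = 90.43 dB(A).

90.4 dB(A)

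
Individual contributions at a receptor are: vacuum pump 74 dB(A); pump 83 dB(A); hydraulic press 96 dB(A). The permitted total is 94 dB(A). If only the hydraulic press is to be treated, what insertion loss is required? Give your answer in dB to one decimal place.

2.4 dB

Fixed contribution from the other sources: Σ 10^(L/10) = 10^(74/10) + 10^(83/10) = 2.246e+08 (83.51 dB(A)).
To meet 94 dB(A) overall, the treated hydraulic press may contribute at most 10^(94/10) − 2.246e+08 = 2.287e+09, i.e. 93.59 dB(A).
Required insertion loss = 96 − 93.59 = 2.41 dB.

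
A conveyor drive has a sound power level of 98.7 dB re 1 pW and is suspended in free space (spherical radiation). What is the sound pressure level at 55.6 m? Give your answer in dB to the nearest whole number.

L_p = L_w − 10·log₁₀(4π·r²) with r = 55.6 m.
4π·r² = 3.885e+04 m², 10·log₁₀ of that is 45.894 dB.
L_p = 98.7 − 45.894 = 52.81 dB.

53 dB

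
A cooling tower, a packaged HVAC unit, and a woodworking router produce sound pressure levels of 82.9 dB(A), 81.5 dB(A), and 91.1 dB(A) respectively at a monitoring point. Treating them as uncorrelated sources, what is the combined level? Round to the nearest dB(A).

For uncorrelated sources the intensities add, so convert each level to linear form, sum, and take 10·log₁₀ of the total.
Σ 10^(L/10) = 10^(82.9/10) + 10^(81.5/10) + 10^(91.1/10) = 1.624e+09.
L_total = 10·log₁₀(1.624e+09) = 92.11 dB(A).

92 dB(A)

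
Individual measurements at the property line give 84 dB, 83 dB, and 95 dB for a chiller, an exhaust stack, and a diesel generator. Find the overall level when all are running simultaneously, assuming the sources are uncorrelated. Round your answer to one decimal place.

Incoherent sources combine by intensity addition: L_total = 10·log₁₀(Σ 10^(L_i/10)).
Σ 10^(L/10) = 10^(84/10) + 10^(83/10) + 10^(95/10) = 3.613e+09.
L_total = 10·log₁₀(3.613e+09) = 95.58 dB.

95.6 dB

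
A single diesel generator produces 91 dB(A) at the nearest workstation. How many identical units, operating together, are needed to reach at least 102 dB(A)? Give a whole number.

N identical sources give L₁ + 10·log₁₀ N, so require 10·log₁₀ N ≥ 102 − 91 = 11.0 dB.
N ≥ 10^(11.0/10) = 12.589, so N = 13.

13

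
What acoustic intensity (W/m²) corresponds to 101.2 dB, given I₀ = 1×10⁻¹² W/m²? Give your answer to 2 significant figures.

I = I₀·10^(L/10) = 10⁻¹² × 10^(101.2/10) = 10^(-1.880).

0.013 W/m²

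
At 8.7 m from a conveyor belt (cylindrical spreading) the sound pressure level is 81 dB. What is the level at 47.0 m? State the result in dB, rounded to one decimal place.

73.7 dB

Line-source attenuation: ΔL = 10·log₁₀(r₂/r₁) = 10·log₁₀(47.0/8.7) = 7.326 dB.
L₂ = 81 − 10·log₁₀(47.0/8.7) = 81 − 7.326 = 73.67 dB.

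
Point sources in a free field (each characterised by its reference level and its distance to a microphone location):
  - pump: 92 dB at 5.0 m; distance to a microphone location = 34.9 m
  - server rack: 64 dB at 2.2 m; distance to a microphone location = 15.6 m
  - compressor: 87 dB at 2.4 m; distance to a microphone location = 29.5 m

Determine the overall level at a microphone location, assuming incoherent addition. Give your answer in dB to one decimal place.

75.6 dB

First find each source's level at the receiver (point-source: −20·log₁₀(r/r_ref)), then combine on an intensity basis.
pump: 92 − 20·log₁₀(34.9/5.0) = 92 − 16.88 = 75.12 dB.
server rack: 64 − 20·log₁₀(15.6/2.2) = 64 − 17.01 = 46.99 dB.
compressor: 87 − 20·log₁₀(29.5/2.4) = 87 − 21.79 = 65.21 dB.
Σ 10^(L/10) = 3.590e+07 → L_total = 10·log₁₀(3.590e+07) = 75.55 dB.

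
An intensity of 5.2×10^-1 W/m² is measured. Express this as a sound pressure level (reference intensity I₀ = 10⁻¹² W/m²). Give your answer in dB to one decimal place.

117.2 dB

L = 10·log₁₀(I/I₀) = 10·log₁₀(5.2×10^-1/10⁻¹²) = 10·log₁₀(5.2×10^11).
L = 10·(0.7160 + 11) = 117.16 dB.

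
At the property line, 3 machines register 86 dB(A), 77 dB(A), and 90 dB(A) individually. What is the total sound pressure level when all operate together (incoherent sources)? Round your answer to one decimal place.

For uncorrelated sources the intensities add, so convert each level to linear form, sum, and take 10·log₁₀ of the total.
Σ 10^(L/10) = 10^(86/10) + 10^(77/10) + 10^(90/10) = 1.448e+09.
L_total = 10·log₁₀(1.448e+09) = 91.61 dB(A).

91.6 dB(A)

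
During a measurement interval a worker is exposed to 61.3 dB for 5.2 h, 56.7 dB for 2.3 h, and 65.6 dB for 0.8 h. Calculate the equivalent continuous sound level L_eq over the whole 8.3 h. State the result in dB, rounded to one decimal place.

The energy average is taken in the linear domain: L_eq = 10·log₁₀[(Σ tᵢ·10^(Lᵢ/10))/T], T = 8.3 h.
Σ tᵢ·10^(Lᵢ/10) = 5.2·10^(61.3/10) + 2.3·10^(56.7/10) + 0.8·10^(65.6/10) = 1.100e+07.
L_eq = 10·log₁₀(1.100e+07/8.3) = 61.22 dB.

61.2 dB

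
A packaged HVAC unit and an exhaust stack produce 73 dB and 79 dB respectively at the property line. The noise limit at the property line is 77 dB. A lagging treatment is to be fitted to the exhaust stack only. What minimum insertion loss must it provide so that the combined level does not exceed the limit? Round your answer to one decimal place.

The untreated sources together contribute 10^(73/10) = 1.995e+07, i.e. 73.00 dB.
The limit corresponds to 10^(77/10) = 5.012e+07; subtracting the fixed part leaves 3.017e+07 for the exhaust stack, i.e. 74.80 dB.
Required insertion loss = 79 − 74.80 = 4.20 dB.

4.2 dB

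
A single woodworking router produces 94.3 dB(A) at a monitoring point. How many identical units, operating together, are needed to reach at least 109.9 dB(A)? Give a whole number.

37

Need L₁ + 10·log₁₀ N ≥ 109.9, i.e. log₁₀ N ≥ 1.56.
N ≥ 10^(15.6/10) = 36.308, so N = 37.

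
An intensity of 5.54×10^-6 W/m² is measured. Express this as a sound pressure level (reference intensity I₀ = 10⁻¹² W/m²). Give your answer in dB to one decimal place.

Dividing by I₀ shifts the exponent by 12: I/I₀ = 5.54×10^6.
L = 10·(0.7435 + 6) = 67.44 dB.

67.4 dB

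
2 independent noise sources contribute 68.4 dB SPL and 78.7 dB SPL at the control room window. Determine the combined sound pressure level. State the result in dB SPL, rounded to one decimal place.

79.1 dB SPL

Incoherent sources combine by intensity addition: L_total = 10·log₁₀(Σ 10^(L_i/10)).
Σ 10^(L/10) = 10^(68.4/10) + 10^(78.7/10) = 8.105e+07.
L_total = 10·log₁₀(8.105e+07) = 79.09 dB SPL.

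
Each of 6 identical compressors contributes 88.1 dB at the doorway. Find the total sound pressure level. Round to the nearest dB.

N identical incoherent sources raise the level by 10·log₁₀ N.
L_total = 88.1 + 10·log₁₀(6) = 88.1 + 7.782 = 95.88 dB.

96 dB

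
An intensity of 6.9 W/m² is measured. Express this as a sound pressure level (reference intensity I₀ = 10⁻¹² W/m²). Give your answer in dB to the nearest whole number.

Dividing by I₀ shifts the exponent by 12: I/I₀ = 6.9×10^12.
L = 10·(0.8388 + 12) = 128.39 dB.

128 dB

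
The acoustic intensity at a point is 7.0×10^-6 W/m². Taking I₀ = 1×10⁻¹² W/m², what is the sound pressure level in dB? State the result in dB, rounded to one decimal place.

I/I₀ = 7.0×10^-6/10⁻¹² = 7.0×10^6, and L = 10·log₁₀(I/I₀).
L = 10·(0.8451 + 6) = 68.45 dB.

68.5 dB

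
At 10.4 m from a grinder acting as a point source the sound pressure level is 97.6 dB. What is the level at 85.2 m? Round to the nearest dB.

79 dB

Point-source attenuation: ΔL = 20·log₁₀(r₂/r₁) = 20·log₁₀(85.2/10.4) = 18.268 dB.
L₂ = 97.6 − 20·log₁₀(85.2/10.4) = 97.6 − 18.268 = 79.33 dB.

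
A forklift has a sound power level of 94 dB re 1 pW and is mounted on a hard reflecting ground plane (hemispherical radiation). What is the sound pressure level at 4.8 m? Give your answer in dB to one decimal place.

72.4 dB

L_p = L_w − 10·log₁₀(2π·r²) with r = 4.8 m.
2π·r² = 144.8 m², 10·log₁₀ of that is 21.607 dB.
L_p = 94 − 21.607 = 72.39 dB.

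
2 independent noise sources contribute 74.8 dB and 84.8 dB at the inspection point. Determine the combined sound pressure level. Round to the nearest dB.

For uncorrelated sources the intensities add, so convert each level to linear form, sum, and take 10·log₁₀ of the total.
Σ 10^(L/10) = 10^(74.8/10) + 10^(84.8/10) = 3.322e+08.
L_total = 10·log₁₀(3.322e+08) = 85.21 dB.

85 dB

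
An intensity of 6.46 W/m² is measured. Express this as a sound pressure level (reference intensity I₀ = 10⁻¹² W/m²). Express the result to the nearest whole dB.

128 dB

I/I₀ = 6.46/10⁻¹² = 6.46×10^12, and L = 10·log₁₀(I/I₀).
L = 10·(0.8102 + 12) = 128.10 dB.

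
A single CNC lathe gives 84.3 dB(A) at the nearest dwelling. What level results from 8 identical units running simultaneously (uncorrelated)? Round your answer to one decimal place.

93.3 dB(A)

N identical incoherent sources raise the level by 10·log₁₀ N.
L_total = 84.3 + 10·log₁₀(8) = 84.3 + 9.031 = 93.33 dB(A).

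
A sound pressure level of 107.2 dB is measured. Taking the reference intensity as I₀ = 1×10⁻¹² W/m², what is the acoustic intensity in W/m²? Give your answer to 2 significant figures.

L = 10·log₁₀(I/I₀) ⇒ I = I₀·10^(L/10) = 10⁻¹² × 10^10.72.

0.052 W/m²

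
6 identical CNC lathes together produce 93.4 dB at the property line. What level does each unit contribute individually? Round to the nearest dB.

86 dB

For N identical incoherent sources L_total = L₁ + 10·log₁₀ N, so L₁ = 93.4 − 10·log₁₀(6) = 93.4 − 7.782.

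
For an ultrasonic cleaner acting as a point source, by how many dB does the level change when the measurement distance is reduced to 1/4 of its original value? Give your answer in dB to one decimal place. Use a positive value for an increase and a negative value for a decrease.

With spherical spreading the level changes by −20·log₁₀(r₂/r₁).
ΔL = −20·log₁₀(0.25) = +12.04 dB.

+12.0 dB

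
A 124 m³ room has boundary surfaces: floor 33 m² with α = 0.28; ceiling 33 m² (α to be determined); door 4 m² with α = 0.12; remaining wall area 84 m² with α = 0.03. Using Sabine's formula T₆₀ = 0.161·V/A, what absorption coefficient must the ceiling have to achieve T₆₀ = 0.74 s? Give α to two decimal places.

0.45

A = 0.161·V/T₆₀ = 0.161·124/0.74 = 26.98 m² sabins.
Absorption from the other surfaces = 33·0.28 + 4·0.12 + 84·0.03 = 12.24 m², so the ceiling must supply 14.74 m² over 33 m².
α = 14.74/33 = 0.447.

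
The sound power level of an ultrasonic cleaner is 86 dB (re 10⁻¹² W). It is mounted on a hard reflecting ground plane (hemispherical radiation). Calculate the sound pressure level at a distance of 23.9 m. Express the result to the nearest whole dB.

50 dB

The power spreads over a hemisphere of area 2π·r², so L_p = L_w − 10·log₁₀(2π·r²).
2π·r² = 3589 m², 10·log₁₀ of that is 35.550 dB.
L_p = 86 − 35.550 = 50.45 dB.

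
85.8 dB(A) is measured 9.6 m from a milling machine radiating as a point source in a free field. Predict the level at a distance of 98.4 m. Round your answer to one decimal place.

Point-source attenuation: ΔL = 20·log₁₀(r₂/r₁) = 20·log₁₀(98.4/9.6) = 20.214 dB.
L₂ = 85.8 − 20·log₁₀(98.4/9.6) = 85.8 − 20.214 = 65.59 dB(A).

65.6 dB(A)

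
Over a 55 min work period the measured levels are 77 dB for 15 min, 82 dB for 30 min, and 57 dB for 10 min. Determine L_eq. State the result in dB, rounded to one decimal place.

80.0 dB

Weight each interval's intensity by its duration and average over T = 55 min:
Σ tᵢ·10^(Lᵢ/10) = 15·10^(77/10) + 30·10^(82/10) + 10·10^(57/10) = 5.511e+09.
L_eq = 10·log₁₀(5.511e+09/55) = 80.01 dB.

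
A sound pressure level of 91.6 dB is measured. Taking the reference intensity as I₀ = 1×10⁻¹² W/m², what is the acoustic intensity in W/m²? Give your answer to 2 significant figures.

0.0014 W/m²

I/I₀ = 10^(91.6/10) = 1.445e+09, so I = 1.445e+09 × 10⁻¹² W/m².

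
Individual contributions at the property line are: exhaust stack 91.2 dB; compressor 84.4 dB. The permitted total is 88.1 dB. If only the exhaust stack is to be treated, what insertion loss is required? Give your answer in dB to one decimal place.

5.5 dB

Everything except the exhaust stack sums to 10^(84.4/10) = 2.754e+08 in linear terms, 84.40 dB.
To meet 88.1 dB overall, the treated exhaust stack may contribute at most 10^(88.1/10) − 2.754e+08 = 3.702e+08, i.e. 85.68 dB.
So the exhaust stack must be reduced from 91.2 to 85.68 dB: IL = 5.52 dB.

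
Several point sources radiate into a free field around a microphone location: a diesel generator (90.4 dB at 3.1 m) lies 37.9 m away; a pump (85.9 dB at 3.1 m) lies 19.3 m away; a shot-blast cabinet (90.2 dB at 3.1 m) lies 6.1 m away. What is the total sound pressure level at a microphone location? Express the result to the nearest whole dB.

First find each source's level at the receiver (point-source: −20·log₁₀(r/r_ref)), then combine on an intensity basis.
diesel generator: 90.4 − 20·log₁₀(37.9/3.1) = 90.4 − 21.75 = 68.65 dB.
pump: 85.9 − 20·log₁₀(19.3/3.1) = 85.9 − 15.88 = 70.02 dB.
shot-blast cabinet: 90.2 − 20·log₁₀(6.1/3.1) = 90.2 − 5.88 = 84.32 dB.
Σ 10^(L/10) = 2.878e+08 → L_total = 10·log₁₀(2.878e+08) = 84.59 dB.

85 dB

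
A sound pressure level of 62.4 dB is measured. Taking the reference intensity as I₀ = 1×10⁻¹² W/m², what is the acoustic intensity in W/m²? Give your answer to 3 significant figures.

1.74e-06 W/m²

I/I₀ = 10^(62.4/10) = 1.738e+06, so I = 1.738e+06 × 10⁻¹² W/m².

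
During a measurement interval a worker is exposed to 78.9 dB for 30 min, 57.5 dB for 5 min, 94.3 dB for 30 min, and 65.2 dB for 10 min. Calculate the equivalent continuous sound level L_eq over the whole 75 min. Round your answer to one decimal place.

Weight each interval's intensity by its duration and average over T = 75 min:
Σ tᵢ·10^(Lᵢ/10) = 30·10^(78.9/10) + 5·10^(57.5/10) + 30·10^(94.3/10) + 10·10^(65.2/10) = 8.311e+10.
L_eq = 10·log₁₀(8.311e+10/75) = 90.45 dB.

90.4 dB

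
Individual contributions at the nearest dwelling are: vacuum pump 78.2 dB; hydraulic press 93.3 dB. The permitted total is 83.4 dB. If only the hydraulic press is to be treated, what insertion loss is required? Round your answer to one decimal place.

11.5 dB

Fixed contribution from the other source: Σ 10^(L/10) = 10^(78.2/10) = 6.607e+07 (78.20 dB).
To meet 83.4 dB overall, the treated hydraulic press may contribute at most 10^(83.4/10) − 6.607e+07 = 1.527e+08, i.e. 81.84 dB.
Required insertion loss = 93.3 − 81.84 = 11.46 dB.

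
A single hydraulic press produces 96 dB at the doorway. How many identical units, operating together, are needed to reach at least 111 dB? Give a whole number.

32

N identical sources give L₁ + 10·log₁₀ N, so require 10·log₁₀ N ≥ 111 − 96 = 15.0 dB.
N ≥ 10^(15.0/10) = 31.623, so N = 32.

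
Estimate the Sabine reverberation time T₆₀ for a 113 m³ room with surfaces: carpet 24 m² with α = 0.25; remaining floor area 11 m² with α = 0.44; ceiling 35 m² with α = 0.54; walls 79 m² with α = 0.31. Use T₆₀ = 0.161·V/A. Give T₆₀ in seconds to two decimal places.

0.34 s

Total absorption A = 24·0.25 + 11·0.44 + 35·0.54 + 79·0.31 = 54.23 m² sabins.
T₆₀ = 0.161·V/A = 0.161·113/54.23 = 0.335 s.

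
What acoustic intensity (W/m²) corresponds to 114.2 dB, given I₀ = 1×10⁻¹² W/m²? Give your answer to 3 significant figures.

L = 10·log₁₀(I/I₀) ⇒ I = I₀·10^(L/10) = 10⁻¹² × 10^11.42.

0.263 W/m²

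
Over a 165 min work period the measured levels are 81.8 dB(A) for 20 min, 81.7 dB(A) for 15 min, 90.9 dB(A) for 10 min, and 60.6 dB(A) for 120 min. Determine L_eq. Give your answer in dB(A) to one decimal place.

80.3 dB(A)

Weight each interval's intensity by its duration and average over T = 165 min:
Σ tᵢ·10^(Lᵢ/10) = 20·10^(81.8/10) + 15·10^(81.7/10) + 10·10^(90.9/10) + 120·10^(60.6/10) = 1.769e+10.
L_eq = 10·log₁₀(1.769e+10/165) = 80.30 dB(A).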